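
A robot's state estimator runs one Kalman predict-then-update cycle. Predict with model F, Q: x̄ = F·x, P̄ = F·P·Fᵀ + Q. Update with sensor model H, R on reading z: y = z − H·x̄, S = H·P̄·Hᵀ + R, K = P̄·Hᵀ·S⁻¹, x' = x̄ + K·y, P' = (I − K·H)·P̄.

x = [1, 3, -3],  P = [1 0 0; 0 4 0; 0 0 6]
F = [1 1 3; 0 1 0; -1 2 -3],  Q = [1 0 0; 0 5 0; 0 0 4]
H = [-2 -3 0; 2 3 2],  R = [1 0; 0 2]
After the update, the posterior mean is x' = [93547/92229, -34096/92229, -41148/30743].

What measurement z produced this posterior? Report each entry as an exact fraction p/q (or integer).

x̄ = F·x = [-5, 3, 14]
P̄ = F·P·Fᵀ + Q = [60 4 -47; 4 9 8; -47 8 75]
S = H·P̄·Hᵀ + R = [370 -229; -229 391]
K = P̄·Hᵀ·S⁻¹ = [-42910/92229 -16168/92229; -2006/92229 10855/92229; 15230/30743 15210/30743]
x' − x̄ = [554692/92229, -310783/92229, -471550/30743] = K·y
y = (KᵀK)⁻¹·Kᵀ·(x' − x̄) = [-2, -29]
z = y + H·x̄ = [-2, -29] + [1, 27] = [-1, -2]

z = [-1, -2]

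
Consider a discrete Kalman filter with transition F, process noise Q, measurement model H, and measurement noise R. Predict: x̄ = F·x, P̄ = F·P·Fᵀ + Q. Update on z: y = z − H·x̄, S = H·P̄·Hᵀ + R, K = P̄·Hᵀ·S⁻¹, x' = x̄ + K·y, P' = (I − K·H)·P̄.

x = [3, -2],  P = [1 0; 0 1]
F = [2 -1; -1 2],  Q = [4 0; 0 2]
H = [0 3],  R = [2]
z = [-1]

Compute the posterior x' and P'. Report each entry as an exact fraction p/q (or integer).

x̄ = F·x = [8, -7]
P̄ = F·P·Fᵀ + Q = [9 -4; -4 7]
y = z − H·x̄ = [20]
S = H·P̄·Hᵀ + R = [65]
K = P̄·Hᵀ·S⁻¹ = [-12/65; 21/65]
x' = x̄ + K·y = [56/13, -7/13]
P' = (I − K·H)·P̄ = [441/65 -8/65; -8/65 14/65]

x' = [56/13, -7/13]
P' = [441/65 -8/65; -8/65 14/65]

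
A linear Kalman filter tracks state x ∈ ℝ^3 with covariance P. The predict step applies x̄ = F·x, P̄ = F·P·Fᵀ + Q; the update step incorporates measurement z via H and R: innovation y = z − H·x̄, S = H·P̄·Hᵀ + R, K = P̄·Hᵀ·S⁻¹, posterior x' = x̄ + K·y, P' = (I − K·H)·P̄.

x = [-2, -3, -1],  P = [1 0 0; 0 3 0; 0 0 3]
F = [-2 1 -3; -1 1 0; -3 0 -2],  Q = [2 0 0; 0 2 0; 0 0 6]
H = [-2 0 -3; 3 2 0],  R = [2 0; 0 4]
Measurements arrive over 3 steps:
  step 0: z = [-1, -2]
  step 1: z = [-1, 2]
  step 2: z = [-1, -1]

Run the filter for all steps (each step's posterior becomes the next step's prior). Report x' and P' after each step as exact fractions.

step 0: x' = [-8571/14506, -9745/29012, 5869/7253], P' = [22891/14506 -56467/29012 -7308/7253; -56467/29012 188099/58024 9006/7253; -7308/7253 9006/7253 6246/7253]
step 1: x' = [-90150604/194204087, 44290461/27743441, 254554463/388408174], P' = [237003972/194204087 -41854696/27743441 -154020936/194204087; -41854696/27743441 75512090/27743441 27458076/27743441; -154020936/194204087 27458076/27743441 142017915/194204087]
step 2: x' = [-310768397291/547574293691, 300258604050/547574293691, 729670704671/1095148587382], P' = [653386423788/547574293691 -800518943072/547574293691 -423783066192/547574293691; -800518943072/547574293691 1446009354492/547574293691 523812699888/547574293691; -423783066192/547574293691 523812699888/547574293691 393036246195/547574293691]

step 0: x̄ = F·x = [4, -1, 8]
step 0: P̄ = F·P·Fᵀ + Q = [36 5 24; 5 6 3; 24 3 27]
step 0: y = z − H·x̄ = [31, -12]
step 0: S = H·P̄·Hᵀ + R = [677 -470; -470 412]
step 0: K = P̄·Hᵀ·S⁻¹ = [-967/14506 6103/29012; 2431/29012 9349/58024; -2061/7253 -978/7253]
step 0: x' = x̄ + K·y = [-8571/14506, -9745/29012, 5869/7253]
step 0: P' = (I − K·H)·P̄ = [22891/14506 -56467/29012 -7308/7253; -56467/29012 188099/58024 9006/7253; -7308/7253 9006/7253 6246/7253]
step 1: x̄ = F·x = [-45889/29012, 7397/29012, 2237/14506]
step 1: P̄ = F·P·Fᵀ + Q = [437995/58024 318493/58024 141933/29012; 318493/58024 621579/58024 176235/29012; 141933/29012 176235/29012 167631/14506]
step 1: y = z − H·x̄ = [-26842/7253, 180897/29012]
step 1: S = H·P̄·Hᵀ + R = [1413642/7253 -2142889/14506; -2142889/14506 10482283/58024]
step 1: K = P̄·Hᵀ·S⁻¹ = [-853224/27743441 31261543/194204087; 667582/27743441 6365023/27743441; -16858839/55486882 -19412436/194204087]
step 1: x' = x̄ + K·y = [-90150604/194204087, 44290461/27743441, 254554463/388408174]
step 1: P' = (I − K·H)·P̄ = [237003972/194204087 -41854696/27743441 -154020936/194204087; -41854696/27743441 75512090/27743441 27458076/27743441; -154020936/194204087 27458076/27743441 142017915/194204087]
step 2: x̄ = F·x = [2818253/5044262, 400183831/194204087, 15897349/194204087]
step 2: P̄ = F·P·Fᵀ + Q = [17059883/2522131 10946218/2522131 9953178/2522131; 10946218/2522131 1739962520/194204087 897505596/194204087; 9953178/2522131 897505596/194204087 2018080698/194204087]
step 2: y = z − H·x̄ = [70493441/194204087, -2640159941/388408174]
step 2: S = H·P̄·Hᵀ + R = [33002314892/194204087 -23535687020/194204087; -23535687020/194204087 29673470779/194204087]
step 2: K = P̄·Hᵀ·S⁻¹ = [-17711824500/547574293691 89780346305/547574293691; 14799893240/547574293691 122615469942/547574293691; -331542606201/1095148587382 -55930949700/547574293691]
step 2: x' = x̄ + K·y = [-310768397291/547574293691, 300258604050/547574293691, 729670704671/1095148587382]
step 2: P' = (I − K·H)·P̄ = [653386423788/547574293691 -800518943072/547574293691 -423783066192/547574293691; -800518943072/547574293691 1446009354492/547574293691 523812699888/547574293691; -423783066192/547574293691 523812699888/547574293691 393036246195/547574293691]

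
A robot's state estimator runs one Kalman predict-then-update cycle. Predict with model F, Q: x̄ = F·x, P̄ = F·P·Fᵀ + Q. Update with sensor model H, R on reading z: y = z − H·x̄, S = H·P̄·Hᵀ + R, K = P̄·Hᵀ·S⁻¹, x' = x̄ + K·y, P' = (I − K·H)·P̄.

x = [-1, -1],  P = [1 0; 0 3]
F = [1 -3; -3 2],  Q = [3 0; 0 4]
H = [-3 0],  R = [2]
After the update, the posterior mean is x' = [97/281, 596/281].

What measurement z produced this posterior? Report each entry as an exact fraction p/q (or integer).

z = [-1]

x̄ = F·x = [2, 1]
P̄ = F·P·Fᵀ + Q = [31 -21; -21 25]
S = H·P̄·Hᵀ + R = [281]
K = P̄·Hᵀ·S⁻¹ = [-93/281; 63/281]
x' − x̄ = [-465/281, 315/281] = K·y
y = (KᵀK)⁻¹·Kᵀ·(x' − x̄) = [5]
z = y + H·x̄ = [5] + [-6] = [-1]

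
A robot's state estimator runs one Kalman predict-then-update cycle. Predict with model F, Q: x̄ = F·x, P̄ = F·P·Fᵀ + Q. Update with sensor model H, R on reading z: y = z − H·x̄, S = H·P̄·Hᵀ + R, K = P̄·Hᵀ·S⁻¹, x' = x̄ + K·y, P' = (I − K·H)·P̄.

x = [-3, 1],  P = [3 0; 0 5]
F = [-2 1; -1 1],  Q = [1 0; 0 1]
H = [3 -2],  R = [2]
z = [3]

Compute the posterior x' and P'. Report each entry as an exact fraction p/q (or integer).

x' = [39/17, 61/34]
P' = [50/17 67/17; 67/17 387/68]

x̄ = F·x = [7, 4]
P̄ = F·P·Fᵀ + Q = [18 11; 11 9]
y = z − H·x̄ = [-10]
S = H·P̄·Hᵀ + R = [68]
K = P̄·Hᵀ·S⁻¹ = [8/17; 15/68]
x' = x̄ + K·y = [39/17, 61/34]
P' = (I − K·H)·P̄ = [50/17 67/17; 67/17 387/68]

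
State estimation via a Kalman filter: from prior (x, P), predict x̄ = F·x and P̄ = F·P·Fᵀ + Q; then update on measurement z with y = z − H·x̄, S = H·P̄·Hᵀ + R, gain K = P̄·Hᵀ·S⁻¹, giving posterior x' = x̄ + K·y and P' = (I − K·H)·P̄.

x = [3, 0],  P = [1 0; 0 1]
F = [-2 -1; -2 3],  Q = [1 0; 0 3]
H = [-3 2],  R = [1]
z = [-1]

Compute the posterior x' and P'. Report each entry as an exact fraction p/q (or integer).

x' = [-530/107, -845/107]
P' = [386/107 571/107; 571/107 871/107]

x̄ = F·x = [-6, -6]
P̄ = F·P·Fᵀ + Q = [6 1; 1 16]
y = z − H·x̄ = [-7]
S = H·P̄·Hᵀ + R = [107]
K = P̄·Hᵀ·S⁻¹ = [-16/107; 29/107]
x' = x̄ + K·y = [-530/107, -845/107]
P' = (I − K·H)·P̄ = [386/107 571/107; 571/107 871/107]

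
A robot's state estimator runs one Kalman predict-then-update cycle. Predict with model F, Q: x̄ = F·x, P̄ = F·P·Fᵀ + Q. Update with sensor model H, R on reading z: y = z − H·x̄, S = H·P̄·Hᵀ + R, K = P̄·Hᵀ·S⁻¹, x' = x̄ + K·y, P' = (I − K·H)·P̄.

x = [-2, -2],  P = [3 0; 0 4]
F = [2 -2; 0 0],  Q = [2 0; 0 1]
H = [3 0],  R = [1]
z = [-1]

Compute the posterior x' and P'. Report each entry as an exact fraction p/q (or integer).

x̄ = F·x = [0, 0]
P̄ = F·P·Fᵀ + Q = [30 0; 0 1]
y = z − H·x̄ = [-1]
S = H·P̄·Hᵀ + R = [271]
K = P̄·Hᵀ·S⁻¹ = [90/271; 0]
x' = x̄ + K·y = [-90/271, 0]
P' = (I − K·H)·P̄ = [30/271 0; 0 1]

x' = [-90/271, 0]
P' = [30/271 0; 0 1]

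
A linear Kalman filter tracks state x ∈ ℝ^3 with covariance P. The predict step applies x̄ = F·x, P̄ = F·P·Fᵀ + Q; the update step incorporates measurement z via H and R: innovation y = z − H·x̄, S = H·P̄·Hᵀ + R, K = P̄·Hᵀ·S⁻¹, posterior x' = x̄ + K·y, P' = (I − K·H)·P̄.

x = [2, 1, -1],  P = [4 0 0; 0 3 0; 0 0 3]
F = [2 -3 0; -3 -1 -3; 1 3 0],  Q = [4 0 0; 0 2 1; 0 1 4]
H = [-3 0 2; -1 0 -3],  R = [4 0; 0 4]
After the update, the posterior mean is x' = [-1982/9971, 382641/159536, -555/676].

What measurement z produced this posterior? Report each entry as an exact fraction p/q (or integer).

x̄ = F·x = [1, -4, 5]
P̄ = F·P·Fᵀ + Q = [47 -15 -19; -15 68 -20; -19 -20 35]
S = H·P̄·Hᵀ + R = [795 -202; -202 252]
K = P̄·Hᵀ·S⁻¹ = [-2693/9971 -1763/9971; 8205/79768 60635/159536; 31/338 -181/676]
x' − x̄ = [-11953/9971, 1020785/159536, -3935/676] = K·y
y = (KᵀK)⁻¹·Kᵀ·(x' − x̄) = [-8, 19]
z = y + H·x̄ = [-8, 19] + [7, -16] = [-1, 3]

z = [-1, 3]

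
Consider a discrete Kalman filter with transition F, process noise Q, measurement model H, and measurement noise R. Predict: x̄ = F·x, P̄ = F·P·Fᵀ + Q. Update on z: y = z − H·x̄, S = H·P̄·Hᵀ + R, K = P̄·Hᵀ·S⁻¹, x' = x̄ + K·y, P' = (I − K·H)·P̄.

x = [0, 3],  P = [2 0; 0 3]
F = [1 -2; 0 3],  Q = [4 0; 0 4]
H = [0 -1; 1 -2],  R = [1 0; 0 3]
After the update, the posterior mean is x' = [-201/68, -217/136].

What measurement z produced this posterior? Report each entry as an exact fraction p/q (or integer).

z = [3, -1]

x̄ = F·x = [-6, 9]
P̄ = F·P·Fᵀ + Q = [18 -18; -18 31]
S = H·P̄·Hᵀ + R = [32 80; 80 217]
K = P̄·Hᵀ·S⁻¹ = [-207/272 9/17; -327/544 -5/34]
x' − x̄ = [207/68, -1441/136] = K·y
y = (KᵀK)⁻¹·Kᵀ·(x' − x̄) = [12, 23]
z = y + H·x̄ = [12, 23] + [-9, -24] = [3, -1]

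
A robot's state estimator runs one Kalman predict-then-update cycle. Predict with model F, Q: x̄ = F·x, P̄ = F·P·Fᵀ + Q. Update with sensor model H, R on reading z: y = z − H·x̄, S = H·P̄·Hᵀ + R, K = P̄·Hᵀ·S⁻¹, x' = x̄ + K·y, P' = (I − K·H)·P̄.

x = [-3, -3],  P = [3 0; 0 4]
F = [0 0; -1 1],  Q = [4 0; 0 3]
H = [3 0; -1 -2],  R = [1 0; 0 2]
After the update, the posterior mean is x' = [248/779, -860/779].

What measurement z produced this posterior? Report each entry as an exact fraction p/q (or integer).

z = [1, 2]

x̄ = F·x = [0, 0]
P̄ = F·P·Fᵀ + Q = [4 0; 0 10]
S = H·P̄·Hᵀ + R = [37 -12; -12 46]
K = P̄·Hᵀ·S⁻¹ = [252/779 -2/779; -120/779 -370/779]
x' − x̄ = [248/779, -860/779] = K·y
y = (KᵀK)⁻¹·Kᵀ·(x' − x̄) = [1, 2]
z = y + H·x̄ = [1, 2] + [0, 0] = [1, 2]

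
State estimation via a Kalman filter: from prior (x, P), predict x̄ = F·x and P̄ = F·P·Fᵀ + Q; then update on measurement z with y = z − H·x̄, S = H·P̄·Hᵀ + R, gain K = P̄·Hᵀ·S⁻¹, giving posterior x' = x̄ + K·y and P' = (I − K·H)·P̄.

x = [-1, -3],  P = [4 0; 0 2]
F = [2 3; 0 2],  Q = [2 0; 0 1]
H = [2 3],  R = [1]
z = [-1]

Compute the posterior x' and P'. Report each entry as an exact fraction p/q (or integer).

x' = [71/185, -231/370]
P' = [828/185 -534/185; -534/185 729/370]

x̄ = F·x = [-11, -6]
P̄ = F·P·Fᵀ + Q = [36 12; 12 9]
y = z − H·x̄ = [39]
S = H·P̄·Hᵀ + R = [370]
K = P̄·Hᵀ·S⁻¹ = [54/185; 51/370]
x' = x̄ + K·y = [71/185, -231/370]
P' = (I − K·H)·P̄ = [828/185 -534/185; -534/185 729/370]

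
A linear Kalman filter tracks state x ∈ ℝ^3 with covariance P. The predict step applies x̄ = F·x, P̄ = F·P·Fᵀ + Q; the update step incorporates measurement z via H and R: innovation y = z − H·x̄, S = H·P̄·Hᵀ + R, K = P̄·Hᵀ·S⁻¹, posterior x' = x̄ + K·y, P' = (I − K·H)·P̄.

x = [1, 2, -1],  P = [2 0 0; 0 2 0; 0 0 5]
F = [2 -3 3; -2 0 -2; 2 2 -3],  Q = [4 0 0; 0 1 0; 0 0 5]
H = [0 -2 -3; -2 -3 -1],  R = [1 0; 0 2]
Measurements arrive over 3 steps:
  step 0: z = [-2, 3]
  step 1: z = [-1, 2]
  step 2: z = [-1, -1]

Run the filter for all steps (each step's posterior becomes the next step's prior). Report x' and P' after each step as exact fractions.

step 0: x' = [56296/78051, -176614/78051, 170797/78051], P' = [1242653/78051 -1040723/78051 686441/78051; -1040723/78051 900632/78051 -597764/78051; 686441/78051 -597764/78051 405398/78051]
step 1: x' = [-132205651/16689167, 3175019530/550742511, -1938166366/550742511], P' = [178264142/16689167 -1562592292/183580837 1012733688/183580837; -1562592292/183580837 43105437853/6058167621 -28210811671/6058167621; 1012733688/183580837 -28210811671/6058167621 19128882919/6058167621]
step 2: x' = [-36804240150886/8697766296563, 33103903869193/8697766296563, -19051059034858/8697766296563], P' = [3101669360673314/287026287786579 -2472406675624598/287026287786579 534194216504262/95675429262193; -2472406675624598/287026287786579 2066169420516830/287026287786579 -450731393527948/95675429262193; 534194216504262/95675429262193 -450731393527948/95675429262193 305492597181100/95675429262193]

step 0: x̄ = F·x = [-7, 0, 9]
step 0: P̄ = F·P·Fᵀ + Q = [75 -38 -49; -38 29 22; -49 22 66]
step 0: y = z − H·x̄ = [25, -2]
step 0: S = H·P̄·Hᵀ + R = [975 168; 168 109]
step 0: K = P̄·Hᵀ·S⁻¹ = [22123/78051 -8263/26017; -7972/78051 -3781/26017; -20666/78051 2502/26017]
step 0: x' = x̄ + K·y = [56296/78051, -176614/78051, 170797/78051]
step 0: P' = (I − K·H)·P̄ = [1242653/78051 -1040723/78051 686441/78051; -1040723/78051 900632/78051 -597764/78051; 686441/78051 -597764/78051 405398/78051]
step 1: x̄ = F·x = [1154825/78051, -454186/78051, -251009/26017]
step 1: P̄ = F·P·Fᵀ + Q = [48522806/78051 -24098332/78051 -3655592/26017; -24098332/78051 12161783/78051 1796202/26017; -3655592/26017 1796202/26017 1074023/26017]
step 1: y = z − H·x̄ = [-3245504/78051, 350167/78051]
step 1: S = H·P̄·Hᵀ + R = [142387076/78051 -20282413/78051; -20282413/78051 6209990/78051]
step 1: K = P̄·Hᵀ·S⁻¹ = [86983520/183580837 -123383968/183580837; -1578440693/6058167621 1012794692/6058167621; -965025415/6058167621 -668435657/6058167621]
step 1: x' = x̄ + K·y = [-132205651/16689167, 3175019530/550742511, -1938166366/550742511]
step 1: P' = (I − K·H)·P̄ = [178264142/16689167 -1562592292/183580837 1012733688/183580837; -1562592292/183580837 43105437853/6058167621 -28210811671/6058167621; 1012733688/183580837 -28210811671/6058167621 19128882919/6058167621]
step 2: x̄ = F·x = [-8021710218/183580837, 12601905698/550742511, 3438965192/550742511]
step 2: P̄ = F·P·Fᵀ + Q = [790268263258/2019389207 -395491030860/2019389207 -163994707666/2019389207; -395491030860/2019389207 608774927113/6058167621 241879615966/6058167621; -163994707666/2019389207 241879615966/6058167621 158674904488/6058167621]
step 2: y = z − H·x̄ = [34969964461/550742511, -7436321533/550742511]
step 2: S = H·P̄·Hᵀ + R = [6771787408057/6058167621 -908447056540/6058167621; -908447056540/6058167621 378648835687/6058167621]
step 2: K = P̄·Hᵀ·S⁻¹ = [137065402710838/287026287786579 -194350671992810/287026287786579; -75756299282128/287026287786579 49249635141275/287026287786579; -15015004487404/95675429262193 -10843424802890/95675429262193]
step 2: x' = x̄ + K·y = [-36804240150886/8697766296563, 33103903869193/8697766296563, -19051059034858/8697766296563]
step 2: P' = (I − K·H)·P̄ = [3101669360673314/287026287786579 -2472406675624598/287026287786579 534194216504262/95675429262193; -2472406675624598/287026287786579 2066169420516830/287026287786579 -450731393527948/95675429262193; 534194216504262/95675429262193 -450731393527948/95675429262193 305492597181100/95675429262193]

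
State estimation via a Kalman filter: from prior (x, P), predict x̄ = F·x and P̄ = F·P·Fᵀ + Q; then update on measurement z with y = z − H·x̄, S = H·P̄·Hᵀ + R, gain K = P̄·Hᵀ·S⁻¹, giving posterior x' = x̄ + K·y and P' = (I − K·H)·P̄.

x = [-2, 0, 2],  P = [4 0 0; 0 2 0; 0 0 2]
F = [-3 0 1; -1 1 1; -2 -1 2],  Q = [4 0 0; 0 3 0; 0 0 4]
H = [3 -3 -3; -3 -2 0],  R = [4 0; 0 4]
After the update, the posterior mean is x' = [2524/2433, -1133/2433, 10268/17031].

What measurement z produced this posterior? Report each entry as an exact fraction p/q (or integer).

x̄ = F·x = [8, 4, 8]
P̄ = F·P·Fᵀ + Q = [42 14 28; 14 11 10; 28 10 30]
S = H·P̄·Hᵀ + R = [175 42; 42 594]
K = P̄·Hᵀ·S⁻¹ = [154/2433 -1925/7299; -233/2433 -737/7299; -2836/17031 -1192/7299]
x' − x̄ = [-16940/2433, -10865/2433, -125980/17031] = K·y
y = (KᵀK)⁻¹·Kᵀ·(x' − x̄) = [15, 30]
z = y + H·x̄ = [15, 30] + [-12, -32] = [3, -2]

z = [3, -2]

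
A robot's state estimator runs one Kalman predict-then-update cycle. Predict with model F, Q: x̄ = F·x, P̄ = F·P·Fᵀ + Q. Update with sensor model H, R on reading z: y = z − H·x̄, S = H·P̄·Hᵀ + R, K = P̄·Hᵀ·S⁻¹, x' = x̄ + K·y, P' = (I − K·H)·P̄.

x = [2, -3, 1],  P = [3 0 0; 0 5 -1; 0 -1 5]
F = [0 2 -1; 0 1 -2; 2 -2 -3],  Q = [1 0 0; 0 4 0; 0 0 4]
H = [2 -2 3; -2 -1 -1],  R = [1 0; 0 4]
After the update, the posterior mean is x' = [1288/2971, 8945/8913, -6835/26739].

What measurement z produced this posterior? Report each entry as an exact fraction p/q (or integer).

x̄ = F·x = [-7, -5, 7]
P̄ = F·P·Fᵀ + Q = [30 25 -1; 25 33 19; -1 19 69]
S = H·P̄·Hᵀ + R = [434 -222; -222 360]
K = P̄·Hᵀ·S⁻¹ = [-448/2971 -1939/5942; -219/2971 -5861/17826; 3419/8913 -125/53478]
x' − x̄ = [22085/2971, 53510/8913, -194008/26739] = K·y
y = (KᵀK)⁻¹·Kᵀ·(x' − x̄) = [-19, -14]
z = y + H·x̄ = [-19, -14] + [17, 12] = [-2, -2]

z = [-2, -2]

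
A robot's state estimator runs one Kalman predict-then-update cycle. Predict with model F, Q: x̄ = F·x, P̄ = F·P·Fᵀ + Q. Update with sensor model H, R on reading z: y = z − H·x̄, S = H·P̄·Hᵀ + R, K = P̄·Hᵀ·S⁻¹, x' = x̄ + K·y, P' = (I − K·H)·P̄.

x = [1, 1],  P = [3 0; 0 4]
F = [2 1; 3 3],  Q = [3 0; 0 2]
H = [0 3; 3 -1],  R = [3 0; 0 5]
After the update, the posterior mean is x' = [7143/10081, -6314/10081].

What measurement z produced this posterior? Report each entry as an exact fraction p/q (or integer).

z = [-2, 3]

x̄ = F·x = [3, 6]
P̄ = F·P·Fᵀ + Q = [19 30; 30 65]
S = H·P̄·Hᵀ + R = [588 75; 75 61]
K = P̄·Hᵀ·S⁻¹ = [1155/10081 3042/10081; 3340/10081 25/10081]
x' − x̄ = [-23100/10081, -66800/10081] = K·y
y = (KᵀK)⁻¹·Kᵀ·(x' − x̄) = [-20, 0]
z = y + H·x̄ = [-20, 0] + [18, 3] = [-2, 3]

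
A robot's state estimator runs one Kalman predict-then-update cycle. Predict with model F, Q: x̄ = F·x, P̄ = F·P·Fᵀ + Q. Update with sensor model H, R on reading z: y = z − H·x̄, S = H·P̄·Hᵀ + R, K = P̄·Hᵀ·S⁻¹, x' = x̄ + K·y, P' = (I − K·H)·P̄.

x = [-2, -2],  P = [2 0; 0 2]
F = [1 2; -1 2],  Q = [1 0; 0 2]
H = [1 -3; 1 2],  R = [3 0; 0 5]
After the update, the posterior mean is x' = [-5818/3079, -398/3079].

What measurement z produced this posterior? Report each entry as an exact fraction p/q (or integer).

x̄ = F·x = [-6, -2]
P̄ = F·P·Fᵀ + Q = [11 6; 6 12]
S = H·P̄·Hᵀ + R = [86 -67; -67 88]
K = P̄·Hᵀ·S⁻¹ = [925/3079 1509/3079; -630/3079 570/3079]
x' − x̄ = [12656/3079, 5760/3079] = K·y
y = (KᵀK)⁻¹·Kᵀ·(x' − x̄) = [-1, 9]
z = y + H·x̄ = [-1, 9] + [0, -10] = [-1, -1]

z = [-1, -1]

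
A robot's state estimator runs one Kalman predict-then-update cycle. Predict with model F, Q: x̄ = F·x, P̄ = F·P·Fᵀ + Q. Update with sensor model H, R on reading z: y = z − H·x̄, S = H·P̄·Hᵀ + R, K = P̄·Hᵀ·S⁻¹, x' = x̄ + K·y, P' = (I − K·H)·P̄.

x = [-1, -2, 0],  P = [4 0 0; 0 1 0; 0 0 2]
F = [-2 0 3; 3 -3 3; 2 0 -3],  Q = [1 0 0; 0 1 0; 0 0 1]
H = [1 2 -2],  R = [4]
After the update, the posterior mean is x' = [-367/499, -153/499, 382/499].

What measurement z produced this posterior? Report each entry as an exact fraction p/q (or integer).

x̄ = F·x = [2, 3, -2]
P̄ = F·P·Fᵀ + Q = [35 -6 -34; -6 64 6; -34 6 35]
S = H·P̄·Hᵀ + R = [499]
K = P̄·Hᵀ·S⁻¹ = [91/499; 110/499; -92/499]
x' − x̄ = [-1365/499, -1650/499, 1380/499] = K·y
y = (KᵀK)⁻¹·Kᵀ·(x' − x̄) = [-15]
z = y + H·x̄ = [-15] + [12] = [-3]

z = [-3]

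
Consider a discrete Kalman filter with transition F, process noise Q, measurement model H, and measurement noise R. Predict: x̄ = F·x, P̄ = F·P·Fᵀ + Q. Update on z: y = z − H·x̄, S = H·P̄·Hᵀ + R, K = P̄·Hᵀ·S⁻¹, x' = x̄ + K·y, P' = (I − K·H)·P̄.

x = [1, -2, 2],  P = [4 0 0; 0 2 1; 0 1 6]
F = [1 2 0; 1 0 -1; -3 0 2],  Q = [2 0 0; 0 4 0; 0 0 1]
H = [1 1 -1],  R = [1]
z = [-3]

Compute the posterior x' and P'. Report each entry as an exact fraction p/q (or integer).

x̄ = F·x = [-3, -1, 1]
P̄ = F·P·Fᵀ + Q = [14 2 -8; 2 14 -24; -8 -24 61]
y = z − H·x̄ = [2]
S = H·P̄·Hᵀ + R = [158]
K = P̄·Hᵀ·S⁻¹ = [12/79; 20/79; -93/158]
x' = x̄ + K·y = [-213/79, -39/79, -14/79]
P' = (I − K·H)·P̄ = [818/79 -322/79 484/79; -322/79 306/79 -36/79; 484/79 -36/79 989/158]

x' = [-213/79, -39/79, -14/79]
P' = [818/79 -322/79 484/79; -322/79 306/79 -36/79; 484/79 -36/79 989/158]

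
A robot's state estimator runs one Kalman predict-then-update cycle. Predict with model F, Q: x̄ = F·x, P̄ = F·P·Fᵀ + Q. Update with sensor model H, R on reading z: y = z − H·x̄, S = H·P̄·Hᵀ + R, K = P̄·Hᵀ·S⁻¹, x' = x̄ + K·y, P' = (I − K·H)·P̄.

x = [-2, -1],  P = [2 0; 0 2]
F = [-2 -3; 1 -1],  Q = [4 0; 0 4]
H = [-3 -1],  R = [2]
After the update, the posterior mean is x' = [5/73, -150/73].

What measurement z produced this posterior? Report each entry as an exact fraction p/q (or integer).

z = [2]

x̄ = F·x = [7, -1]
P̄ = F·P·Fᵀ + Q = [30 2; 2 8]
S = H·P̄·Hᵀ + R = [292]
K = P̄·Hᵀ·S⁻¹ = [-23/73; -7/146]
x' − x̄ = [-506/73, -77/73] = K·y
y = (KᵀK)⁻¹·Kᵀ·(x' − x̄) = [22]
z = y + H·x̄ = [22] + [-20] = [2]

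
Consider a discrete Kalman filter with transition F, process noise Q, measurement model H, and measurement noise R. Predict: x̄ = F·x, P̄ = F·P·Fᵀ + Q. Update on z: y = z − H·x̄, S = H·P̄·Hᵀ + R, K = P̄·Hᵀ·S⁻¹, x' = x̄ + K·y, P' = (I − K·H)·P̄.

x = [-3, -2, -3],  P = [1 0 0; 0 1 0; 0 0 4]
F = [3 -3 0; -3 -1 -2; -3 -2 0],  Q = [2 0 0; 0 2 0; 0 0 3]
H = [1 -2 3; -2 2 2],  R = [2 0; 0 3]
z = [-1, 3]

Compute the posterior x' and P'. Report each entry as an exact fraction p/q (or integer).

x' = [90525/20108, 96809/20108, 28753/20108]
P' = [209415/20108 164451/20108 41223/20108; 164451/20108 408253/60324 103097/60324; 41223/20108 103097/60324 36253/60324]

x̄ = F·x = [-3, 17, 13]
P̄ = F·P·Fᵀ + Q = [20 -6 -3; -6 28 11; -3 11 16]
y = z − H·x̄ = [-3, -63]
S = H·P̄·Hᵀ + R = [152 -58; -58 419]
K = P̄·Hᵀ·S⁻¹ = [2091/20108 -1247/10054; -6931/60324 5999/30162; 13117/60324 5227/30162]
x' = x̄ + K·y = [90525/20108, 96809/20108, 28753/20108]
P' = (I − K·H)·P̄ = [209415/20108 164451/20108 41223/20108; 164451/20108 408253/60324 103097/60324; 41223/20108 103097/60324 36253/60324]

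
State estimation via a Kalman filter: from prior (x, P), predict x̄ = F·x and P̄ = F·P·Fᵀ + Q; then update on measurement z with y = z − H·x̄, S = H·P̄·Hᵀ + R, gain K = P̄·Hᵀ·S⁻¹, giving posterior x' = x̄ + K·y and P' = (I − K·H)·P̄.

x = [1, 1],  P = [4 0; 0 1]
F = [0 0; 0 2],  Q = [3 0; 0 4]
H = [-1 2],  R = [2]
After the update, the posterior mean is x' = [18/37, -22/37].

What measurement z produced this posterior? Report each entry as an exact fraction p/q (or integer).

z = [-2]

x̄ = F·x = [0, 2]
P̄ = F·P·Fᵀ + Q = [3 0; 0 8]
S = H·P̄·Hᵀ + R = [37]
K = P̄·Hᵀ·S⁻¹ = [-3/37; 16/37]
x' − x̄ = [18/37, -96/37] = K·y
y = (KᵀK)⁻¹·Kᵀ·(x' − x̄) = [-6]
z = y + H·x̄ = [-6] + [4] = [-2]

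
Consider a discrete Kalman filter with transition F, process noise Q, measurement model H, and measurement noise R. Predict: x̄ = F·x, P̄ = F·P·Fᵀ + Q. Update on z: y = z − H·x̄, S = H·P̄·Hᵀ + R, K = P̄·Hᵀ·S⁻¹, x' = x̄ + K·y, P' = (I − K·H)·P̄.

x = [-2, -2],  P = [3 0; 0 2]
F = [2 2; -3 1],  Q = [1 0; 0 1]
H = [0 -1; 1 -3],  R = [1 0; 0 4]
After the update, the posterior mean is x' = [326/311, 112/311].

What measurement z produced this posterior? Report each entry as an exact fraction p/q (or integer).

x̄ = F·x = [-8, 4]
P̄ = F·P·Fᵀ + Q = [21 -14; -14 30]
S = H·P̄·Hᵀ + R = [31 104; 104 379]
K = P̄·Hᵀ·S⁻¹ = [-1246/933 497/933; -554/933 -104/933]
x' − x̄ = [2814/311, -1132/311] = K·y
y = (KᵀK)⁻¹·Kᵀ·(x' − x̄) = [2, 22]
z = y + H·x̄ = [2, 22] + [-4, -20] = [-2, 2]

z = [-2, 2]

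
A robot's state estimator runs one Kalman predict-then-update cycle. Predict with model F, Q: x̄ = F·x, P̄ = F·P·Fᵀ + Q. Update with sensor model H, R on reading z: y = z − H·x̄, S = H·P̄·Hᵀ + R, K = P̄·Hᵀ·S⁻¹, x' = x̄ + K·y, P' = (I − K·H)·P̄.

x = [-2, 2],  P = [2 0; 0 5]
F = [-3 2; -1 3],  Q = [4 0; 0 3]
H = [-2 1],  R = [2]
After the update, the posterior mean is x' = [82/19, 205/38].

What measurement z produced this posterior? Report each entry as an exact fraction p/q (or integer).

z = [-3]

x̄ = F·x = [10, 8]
P̄ = F·P·Fᵀ + Q = [42 36; 36 50]
S = H·P̄·Hᵀ + R = [76]
K = P̄·Hᵀ·S⁻¹ = [-12/19; -11/38]
x' − x̄ = [-108/19, -99/38] = K·y
y = (KᵀK)⁻¹·Kᵀ·(x' − x̄) = [9]
z = y + H·x̄ = [9] + [-12] = [-3]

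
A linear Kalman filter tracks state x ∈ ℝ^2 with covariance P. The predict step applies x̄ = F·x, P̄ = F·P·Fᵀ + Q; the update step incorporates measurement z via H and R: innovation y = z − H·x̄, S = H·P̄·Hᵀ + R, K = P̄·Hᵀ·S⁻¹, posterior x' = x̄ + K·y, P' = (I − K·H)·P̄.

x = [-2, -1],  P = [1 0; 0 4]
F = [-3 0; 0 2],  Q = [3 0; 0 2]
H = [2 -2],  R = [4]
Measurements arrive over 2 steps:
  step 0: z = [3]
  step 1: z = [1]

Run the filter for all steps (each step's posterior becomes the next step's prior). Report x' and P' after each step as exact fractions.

step 0: x̄ = F·x = [6, -2]
step 0: P̄ = F·P·Fᵀ + Q = [12 0; 0 18]
step 0: y = z − H·x̄ = [-13]
step 0: S = H·P̄·Hᵀ + R = [124]
step 0: K = P̄·Hᵀ·S⁻¹ = [6/31; -9/31]
step 0: x' = x̄ + K·y = [108/31, 55/31]
step 0: P' = (I − K·H)·P̄ = [228/31 216/31; 216/31 234/31]
step 1: x̄ = F·x = [-324/31, 110/31]
step 1: P̄ = F·P·Fᵀ + Q = [2145/31 -1296/31; -1296/31 998/31]
step 1: y = z − H·x̄ = [29]
step 1: S = H·P̄·Hᵀ + R = [744]
step 1: K = P̄·Hᵀ·S⁻¹ = [37/124; -37/186]
step 1: x' = x̄ + K·y = [-223/124, -413/186]
step 1: P' = (I − K·H)·P̄ = [183/62 73/31; 73/31 256/93]

step 0: x' = [108/31, 55/31], P' = [228/31 216/31; 216/31 234/31]
step 1: x' = [-223/124, -413/186], P' = [183/62 73/31; 73/31 256/93]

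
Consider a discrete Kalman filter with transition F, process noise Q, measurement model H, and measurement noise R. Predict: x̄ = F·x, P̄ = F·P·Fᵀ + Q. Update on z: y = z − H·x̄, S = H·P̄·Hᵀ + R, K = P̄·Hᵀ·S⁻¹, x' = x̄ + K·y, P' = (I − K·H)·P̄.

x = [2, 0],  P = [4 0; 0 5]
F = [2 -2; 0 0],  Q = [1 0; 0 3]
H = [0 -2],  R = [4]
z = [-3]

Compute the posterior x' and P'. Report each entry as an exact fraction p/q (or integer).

x̄ = F·x = [4, 0]
P̄ = F·P·Fᵀ + Q = [37 0; 0 3]
y = z − H·x̄ = [-3]
S = H·P̄·Hᵀ + R = [16]
K = P̄·Hᵀ·S⁻¹ = [0; -3/8]
x' = x̄ + K·y = [4, 9/8]
P' = (I − K·H)·P̄ = [37 0; 0 3/4]

x' = [4, 9/8]
P' = [37 0; 0 3/4]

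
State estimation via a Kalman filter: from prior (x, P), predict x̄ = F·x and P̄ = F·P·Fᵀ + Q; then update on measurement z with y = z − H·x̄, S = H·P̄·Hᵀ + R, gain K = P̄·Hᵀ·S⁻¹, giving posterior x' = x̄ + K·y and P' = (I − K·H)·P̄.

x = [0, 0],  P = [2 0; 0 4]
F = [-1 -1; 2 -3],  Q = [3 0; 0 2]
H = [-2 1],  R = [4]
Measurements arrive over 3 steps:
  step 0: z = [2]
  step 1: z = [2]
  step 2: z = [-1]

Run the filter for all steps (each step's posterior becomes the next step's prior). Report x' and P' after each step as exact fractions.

step 0: x̄ = F·x = [0, 0]
step 0: P̄ = F·P·Fᵀ + Q = [9 8; 8 46]
step 0: y = z − H·x̄ = [2]
step 0: S = H·P̄·Hᵀ + R = [54]
step 0: K = P̄·Hᵀ·S⁻¹ = [-5/27; 5/9]
step 0: x' = x̄ + K·y = [-10/27, 10/9]
step 0: P' = (I − K·H)·P̄ = [193/27 122/9; 122/9 88/3]
step 1: x̄ = F·x = [-20/27, -110/27]
step 1: P̄ = F·P·Fᵀ + Q = [1798/27 2356/27; 2356/27 3562/27]
step 1: y = z − H·x̄ = [124/27]
step 1: S = H·P̄·Hᵀ + R = [1438/27]
step 1: K = P̄·Hᵀ·S⁻¹ = [-620/719; -575/719]
step 1: x' = x̄ + K·y = [-3380/719, -5570/719]
step 1: P' = (I − K·H)·P̄ = [19406/719 36332/719; 36332/719 70364/719]
step 2: x̄ = F·x = [8950/719, 9950/719]
step 2: P̄ = F·P·Fᵀ + Q = [164591/719 208612/719; 208612/719 276354/719]
step 2: y = z − H·x̄ = [7231/719]
step 2: S = H·P̄·Hᵀ + R = [103146/719]
step 2: K = P̄·Hᵀ·S⁻¹ = [-20095/17191; -70435/51573]
step 2: x' = x̄ + K·y = [11895/17191, 5335/51573]
step 2: P' = (I − K·H)·P̄ = [565549/17191 1050718/17191; 1050718/17191 6022568/51573]

step 0: x' = [-10/27, 10/9], P' = [193/27 122/9; 122/9 88/3]
step 1: x' = [-3380/719, -5570/719], P' = [19406/719 36332/719; 36332/719 70364/719]
step 2: x' = [11895/17191, 5335/51573], P' = [565549/17191 1050718/17191; 1050718/17191 6022568/51573]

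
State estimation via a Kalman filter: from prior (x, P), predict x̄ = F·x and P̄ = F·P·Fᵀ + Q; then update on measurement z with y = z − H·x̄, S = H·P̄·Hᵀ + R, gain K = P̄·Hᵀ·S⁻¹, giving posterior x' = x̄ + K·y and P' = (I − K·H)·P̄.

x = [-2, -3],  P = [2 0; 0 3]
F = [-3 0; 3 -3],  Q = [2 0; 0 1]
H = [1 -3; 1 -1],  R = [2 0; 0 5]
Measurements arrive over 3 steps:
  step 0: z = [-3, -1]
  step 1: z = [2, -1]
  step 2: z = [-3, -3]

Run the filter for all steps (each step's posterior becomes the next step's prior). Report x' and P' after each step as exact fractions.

step 0: x' = [4310/1327, 2917/1327], P' = [7053/1327 2488/1327; 2488/1327 1158/1327]
step 1: x' = [-12025498/4284055, -6797008/4284055], P' = [12178707/4284055 3755017/4284055; 3755017/4284055 2019777/4284055]
step 2: x' = [4740006561/8226529468, 10675966845/8226529468], P' = [21723579231/8226529468 6671885911/8226529468; 6671885911/8226529468 3704220231/8226529468]

step 0: x̄ = F·x = [6, 3]
step 0: P̄ = F·P·Fᵀ + Q = [20 -18; -18 46]
step 0: y = z − H·x̄ = [0, -4]
step 0: S = H·P̄·Hᵀ + R = [544 230; 230 107]
step 0: K = P̄·Hᵀ·S⁻¹ = [-411/2654 913/1327; -493/1327 266/1327]
step 0: x' = x̄ + K·y = [4310/1327, 2917/1327]
step 0: P' = (I − K·H)·P̄ = [7053/1327 2488/1327; 2488/1327 1158/1327]
step 1: x̄ = F·x = [-12930/1327, 4179/1327]
step 1: P̄ = F·P·Fᵀ + Q = [66131/1327 -41085/1327; -41085/1327 30442/1327]
step 1: y = z − H·x̄ = [28121/1327, 15782/1327]
step 1: S = H·P̄·Hᵀ + R = [589273/1327 321797/1327; 321797/1327 185378/1327]
step 1: K = P̄·Hᵀ·S⁻¹ = [456828/4284055 1684738/4284055; -1152157/4284055 347048/4284055]
step 1: x' = x̄ + K·y = [-12025498/4284055, -6797008/4284055]
step 1: P' = (I − K·H)·P̄ = [12178707/4284055 3755017/4284055; 3755017/4284055 2019777/4284055]
step 2: x̄ = F·x = [36076494/4284055, -3137094/856811]
step 2: P̄ = F·P·Fᵀ + Q = [118176473/4284055 -15162642/856811; -15162642/856811 12896021/856811]
step 2: y = z − H·x̄ = [-95985069/4284055, -64614129/4284055]
step 2: S = H·P̄·Hᵀ + R = [1161944788/4284055 614869628/4284055; 614869628/4284055 355703273/4284055]
step 2: K = P̄·Hᵀ·S⁻¹ = [853960749/8226529468 752584666/2056632367; -2220387391/8226529468 148383284/2056632367]
step 2: x' = x̄ + K·y = [4740006561/8226529468, 10675966845/8226529468]
step 2: P' = (I − K·H)·P̄ = [21723579231/8226529468 6671885911/8226529468; 6671885911/8226529468 3704220231/8226529468]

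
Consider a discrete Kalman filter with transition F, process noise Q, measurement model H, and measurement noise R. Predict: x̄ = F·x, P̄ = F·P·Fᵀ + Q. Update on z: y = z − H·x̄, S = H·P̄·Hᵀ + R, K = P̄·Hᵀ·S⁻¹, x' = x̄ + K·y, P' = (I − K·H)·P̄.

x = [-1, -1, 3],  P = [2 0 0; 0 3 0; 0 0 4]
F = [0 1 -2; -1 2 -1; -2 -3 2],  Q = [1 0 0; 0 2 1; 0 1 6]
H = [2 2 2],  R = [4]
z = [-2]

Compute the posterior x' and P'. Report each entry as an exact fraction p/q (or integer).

x' = [-247/34, -149/34, 363/34]
P' = [599/34 359/34 -949/34; 359/34 511/34 -857/34; -949/34 -857/34 1817/34]

x̄ = F·x = [-7, -4, 11]
P̄ = F·P·Fᵀ + Q = [20 14 -25; 14 20 -21; -25 -21 57]
y = z − H·x̄ = [-2]
S = H·P̄·Hᵀ + R = [136]
K = P̄·Hᵀ·S⁻¹ = [9/68; 13/68; 11/68]
x' = x̄ + K·y = [-247/34, -149/34, 363/34]
P' = (I − K·H)·P̄ = [599/34 359/34 -949/34; 359/34 511/34 -857/34; -949/34 -857/34 1817/34]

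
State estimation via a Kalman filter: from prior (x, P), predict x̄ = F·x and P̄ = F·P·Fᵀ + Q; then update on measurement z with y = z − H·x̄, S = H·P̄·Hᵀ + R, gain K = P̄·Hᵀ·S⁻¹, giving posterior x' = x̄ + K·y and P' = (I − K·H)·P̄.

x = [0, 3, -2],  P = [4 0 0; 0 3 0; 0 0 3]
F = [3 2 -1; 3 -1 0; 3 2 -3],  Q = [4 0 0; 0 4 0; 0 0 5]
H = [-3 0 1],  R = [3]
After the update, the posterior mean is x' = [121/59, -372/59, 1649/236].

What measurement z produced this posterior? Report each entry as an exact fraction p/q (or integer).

z = [1]

x̄ = F·x = [8, -3, 12]
P̄ = F·P·Fᵀ + Q = [55 30 57; 30 43 30; 57 30 80]
S = H·P̄·Hᵀ + R = [236]
K = P̄·Hᵀ·S⁻¹ = [-27/59; -15/59; -91/236]
x' − x̄ = [-351/59, -195/59, -1183/236] = K·y
y = (KᵀK)⁻¹·Kᵀ·(x' − x̄) = [13]
z = y + H·x̄ = [13] + [-12] = [1]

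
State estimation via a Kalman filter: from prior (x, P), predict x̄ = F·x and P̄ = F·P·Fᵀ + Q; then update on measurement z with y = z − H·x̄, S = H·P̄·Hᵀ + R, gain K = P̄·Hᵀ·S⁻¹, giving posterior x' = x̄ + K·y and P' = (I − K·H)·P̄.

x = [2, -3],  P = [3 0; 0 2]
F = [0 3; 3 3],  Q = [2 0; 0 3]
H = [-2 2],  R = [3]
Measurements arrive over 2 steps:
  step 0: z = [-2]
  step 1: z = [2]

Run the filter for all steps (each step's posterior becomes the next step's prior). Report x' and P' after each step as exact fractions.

step 0: x̄ = F·x = [-9, -3]
step 0: P̄ = F·P·Fᵀ + Q = [20 18; 18 48]
step 0: y = z − H·x̄ = [-14]
step 0: S = H·P̄·Hᵀ + R = [131]
step 0: K = P̄·Hᵀ·S⁻¹ = [-4/131; 60/131]
step 0: x' = x̄ + K·y = [-1123/131, -1233/131]
step 0: P' = (I − K·H)·P̄ = [2604/131 2598/131; 2598/131 2688/131]
step 1: x̄ = F·x = [-3699/131, -7068/131]
step 1: P̄ = F·P·Fᵀ + Q = [24454/131 47574/131; 47574/131 94785/131]
step 1: y = z − H·x̄ = [7000/131]
step 1: S = H·P̄·Hᵀ + R = [96757/131]
step 1: K = P̄·Hᵀ·S⁻¹ = [46240/96757; 94422/96757]
step 1: x' = x̄ + K·y = [-261253/96757, -174996/96757]
step 1: P' = (I − K·H)·P̄ = [1740138/96757 1809498/96757; 1809498/96757 1951131/96757]

step 0: x' = [-1123/131, -1233/131], P' = [2604/131 2598/131; 2598/131 2688/131]
step 1: x' = [-261253/96757, -174996/96757], P' = [1740138/96757 1809498/96757; 1809498/96757 1951131/96757]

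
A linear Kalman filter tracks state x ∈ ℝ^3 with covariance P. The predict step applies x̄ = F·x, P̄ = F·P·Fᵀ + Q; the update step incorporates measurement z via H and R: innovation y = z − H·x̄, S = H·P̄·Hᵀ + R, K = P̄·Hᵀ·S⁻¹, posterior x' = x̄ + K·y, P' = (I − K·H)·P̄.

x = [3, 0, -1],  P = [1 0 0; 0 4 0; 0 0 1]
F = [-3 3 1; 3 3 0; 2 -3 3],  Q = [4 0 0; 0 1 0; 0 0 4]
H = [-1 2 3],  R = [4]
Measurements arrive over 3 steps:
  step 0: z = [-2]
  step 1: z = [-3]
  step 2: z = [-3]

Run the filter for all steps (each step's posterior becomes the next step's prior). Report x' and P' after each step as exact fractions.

step 0: x' = [-31/37, 408/37, -303/37], P' = [11281/481 10162/481 -3165/481; 10162/481 21501/481 -10980/481; -3165/481 -10980/481 6449/481]
step 1: x' = [7842198/2213405, 75636249/2213405, -50114089/2213405], P' = [47990769/2213405 271901517/2213405 -165769347/2213405; 271901517/2213405 2194969006/2213405 -1372603521/2213405; -165769347/2213405 -1372603521/2213405 860579041/2213405]
step 2: x' = [-469368047177/188043130981, -810162926033/188043130981, 194635527954/188043130981], P' = [2918334057849/188043130981 13504666364595/188043130981 -8084837412699/188043130981; 13504666364595/188043130981 107409111164762/188043130981 -67193752039731/188043130981; -8084837412699/188043130981 -67193752039731/188043130981 42225780427945/188043130981]

step 0: x̄ = F·x = [-10, 9, 3]
step 0: P̄ = F·P·Fᵀ + Q = [50 27 -39; 27 46 -30; -39 -30 53]
step 0: y = z − H·x̄ = [-39]
step 0: S = H·P̄·Hᵀ + R = [481]
step 0: K = P̄·Hᵀ·S⁻¹ = [-113/481; -25/481; 138/481]
step 0: x' = x̄ + K·y = [-31/37, 408/37, -303/37]
step 0: P' = (I − K·H)·P̄ = [11281/481 10162/481 -3165/481; 10162/481 21501/481 -10980/481; -3165/481 -10980/481 6449/481]
step 1: x̄ = F·x = [1014/37, 1131/37, -2195/37]
step 1: P̄ = F·P·Fᵀ + Q = [73605/481 49545/481 -133143/481; 49545/481 478435/481 -283614/481; -133143/481 -283614/481 336314/481]
step 1: y = z − H·x̄ = [5226/37]
step 1: S = H·P̄·Hᵀ + R = [2213405/481]
step 1: K = P̄·Hᵀ·S⁻¹ = [-373944/2213405; 56483/2213405; 574857/2213405]
step 1: x' = x̄ + K·y = [7842198/2213405, 75636249/2213405, -50114089/2213405]
step 1: P' = (I − K·H)·P̄ = [47990769/2213405 271901517/2213405 -165769347/2213405; 271901517/2213405 2194969006/2213405 -1372603521/2213405; -165769347/2213405 -1372603521/2213405 860579041/2213405]
step 2: x̄ = F·x = [153268064/2213405, 250435341/2213405, -19029822/116495]
step 2: P̄ = F·P·Fᵀ + Q = [8920838286/2213405 14707685529/2213405 -1076717973/116495; 14707685529/2213405 25083078686/2213405 -1796201937/116495; -1076717973/116495 -1796201937/116495 2481871691/116495]
step 2: y = z − H·x̄ = [730457021/2213405]
step 2: S = H·P̄·Hᵀ + R = [188043130981/2213405]
step 2: K = P̄·Hᵀ·S⁻¹ = [-40878391689/188043130981; -66925038566/188043130981; 93668654268/188043130981]
step 2: x' = x̄ + K·y = [-469368047177/188043130981, -810162926033/188043130981, 194635527954/188043130981]
step 2: P' = (I − K·H)·P̄ = [2918334057849/188043130981 13504666364595/188043130981 -8084837412699/188043130981; 13504666364595/188043130981 107409111164762/188043130981 -67193752039731/188043130981; -8084837412699/188043130981 -67193752039731/188043130981 42225780427945/188043130981]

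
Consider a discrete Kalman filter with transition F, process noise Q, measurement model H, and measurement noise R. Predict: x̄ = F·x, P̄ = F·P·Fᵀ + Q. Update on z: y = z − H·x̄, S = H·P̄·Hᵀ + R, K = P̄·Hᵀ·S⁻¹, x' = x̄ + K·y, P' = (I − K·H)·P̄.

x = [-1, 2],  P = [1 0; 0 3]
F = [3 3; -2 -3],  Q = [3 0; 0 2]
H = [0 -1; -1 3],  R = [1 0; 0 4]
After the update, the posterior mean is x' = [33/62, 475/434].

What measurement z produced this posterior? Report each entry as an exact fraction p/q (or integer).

x̄ = F·x = [3, -4]
P̄ = F·P·Fᵀ + Q = [39 -33; -33 33]
S = H·P̄·Hᵀ + R = [34 -132; -132 538]
K = P̄·Hᵀ·S⁻¹ = [-33/62 -12/31; -165/434 33/217]
x' − x̄ = [-153/62, 2211/434] = K·y
y = (KᵀK)⁻¹·Kᵀ·(x' − x̄) = [-7, 16]
z = y + H·x̄ = [-7, 16] + [4, -15] = [-3, 1]

z = [-3, 1]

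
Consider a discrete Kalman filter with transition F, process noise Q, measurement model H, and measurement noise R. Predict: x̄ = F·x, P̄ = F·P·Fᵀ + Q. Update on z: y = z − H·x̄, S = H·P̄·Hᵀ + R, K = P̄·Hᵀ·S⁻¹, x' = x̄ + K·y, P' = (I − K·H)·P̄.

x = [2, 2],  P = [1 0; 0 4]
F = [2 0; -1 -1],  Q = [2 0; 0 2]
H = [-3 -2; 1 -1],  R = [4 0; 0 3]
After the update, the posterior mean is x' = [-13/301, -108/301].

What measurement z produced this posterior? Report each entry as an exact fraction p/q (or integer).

z = [1, -1]

x̄ = F·x = [4, -4]
P̄ = F·P·Fᵀ + Q = [6 -2; -2 7]
S = H·P̄·Hᵀ + R = [62 -6; -6 20]
K = P̄·Hᵀ·S⁻¹ = [-58/301 103/301; -107/602 -303/602]
x' − x̄ = [-1217/301, 1096/301] = K·y
y = (KᵀK)⁻¹·Kᵀ·(x' − x̄) = [5, -9]
z = y + H·x̄ = [5, -9] + [-4, 8] = [1, -1]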